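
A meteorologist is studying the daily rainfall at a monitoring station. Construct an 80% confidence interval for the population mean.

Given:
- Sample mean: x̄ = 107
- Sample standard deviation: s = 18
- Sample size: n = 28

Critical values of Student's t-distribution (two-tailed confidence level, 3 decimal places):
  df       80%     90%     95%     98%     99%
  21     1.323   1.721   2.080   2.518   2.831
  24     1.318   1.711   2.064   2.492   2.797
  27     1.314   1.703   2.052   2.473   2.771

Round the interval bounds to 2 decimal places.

The population standard deviation σ is unknown (only the sample standard deviation s is given), so use a t-interval with df = n - 1 = 28 - 1 = 27.

For 80% confidence with df = 27, t* = 1.314 (from t-table)

Standard error: SE = s/√n = 18/√28 = 3.401680

Margin of error: E = t* × SE = 1.314 × 3.401680 = 4.4698

T-interval: x̄ ± E = 107 ± 4.4698 = (102.5302, 111.4698)

Rounded to 2 decimal places:

(102.53, 111.47)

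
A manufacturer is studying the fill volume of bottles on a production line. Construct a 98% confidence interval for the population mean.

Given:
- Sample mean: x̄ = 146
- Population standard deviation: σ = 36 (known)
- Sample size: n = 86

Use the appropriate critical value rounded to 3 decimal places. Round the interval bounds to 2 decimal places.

The population standard deviation σ is known, so use a z-interval (standard normal critical value).

For 98% confidence, z* = 2.326 (from standard normal table)

Standard error: SE = σ/√n = 36/√86 = 3.881980

Margin of error: E = z* × SE = 2.326 × 3.881980 = 9.0295

Z-interval: x̄ ± E = 146 ± 9.0295 = (136.9705, 155.0295)

Rounded to 2 decimal places:

(136.97, 155.03)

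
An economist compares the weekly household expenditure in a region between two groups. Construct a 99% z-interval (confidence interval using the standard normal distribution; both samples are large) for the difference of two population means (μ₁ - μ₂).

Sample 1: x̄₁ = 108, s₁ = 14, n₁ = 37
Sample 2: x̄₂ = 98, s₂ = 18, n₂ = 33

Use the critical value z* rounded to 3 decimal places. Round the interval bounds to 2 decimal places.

Both samples are large (n₁ = 37 ≥ 30, n₂ = 33 ≥ 30), so a z-interval for the difference of means applies.

Point estimate: x̄₁ - x̄₂ = 108 - 98 = 10

Standard error: SE = √(s₁²/n₁ + s₂²/n₂)
= √(14²/37 + 18²/33)
= √(5.297297 + 9.818182)
= 3.887863

For 99% confidence, z* = 2.576 (from standard normal table)
Margin of error: E = z* × SE = 2.576 × 3.887863 = 10.0151

Z-interval: (x̄₁ - x̄₂) ± E = 10 ± 10.0151 = (-0.0151, 20.0151)

Rounded to 2 decimal places:

(-0.02, 20.02)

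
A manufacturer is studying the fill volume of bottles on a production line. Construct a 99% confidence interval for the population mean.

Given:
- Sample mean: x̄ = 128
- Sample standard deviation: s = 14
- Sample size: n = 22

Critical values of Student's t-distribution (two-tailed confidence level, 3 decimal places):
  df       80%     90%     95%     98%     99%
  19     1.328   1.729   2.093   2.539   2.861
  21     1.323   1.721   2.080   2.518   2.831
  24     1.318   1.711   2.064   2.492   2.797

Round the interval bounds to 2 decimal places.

The population standard deviation σ is unknown (only the sample standard deviation s is given), so use a t-interval with df = n - 1 = 22 - 1 = 21.

For 99% confidence with df = 21, t* = 2.831 (from t-table)

Standard error: SE = s/√n = 14/√22 = 2.984810

Margin of error: E = t* × SE = 2.831 × 2.984810 = 8.4500

T-interval: x̄ ± E = 128 ± 8.4500 = (119.5500, 136.4500)

Rounded to 2 decimal places:

(119.55, 136.45)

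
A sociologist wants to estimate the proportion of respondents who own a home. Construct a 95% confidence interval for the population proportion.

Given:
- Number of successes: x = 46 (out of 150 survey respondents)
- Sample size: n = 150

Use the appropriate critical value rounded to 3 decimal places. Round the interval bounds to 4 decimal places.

Sample proportion: p̂ = 46/150 = 0.306667

Check conditions for normal approximation:
  np̂ = 46 ≥ 10 ✓
  n(1-p̂) = 104 ≥ 10 ✓

The sample is large enough, so use a z-interval (normal approximation) for the proportion.

For 95% confidence, z* = 1.96 (from standard normal table)

Standard error: SE = √(p̂(1-p̂)/n) = √(0.306667×0.693333/150) = 0.03764946

Margin of error: E = z* × SE = 1.96 × 0.03764946 = 0.073793

Z-interval: p̂ ± E = 0.306667 ± 0.073793 = (0.232874, 0.380460)

Rounded to 4 decimal places:

(0.2329, 0.3805)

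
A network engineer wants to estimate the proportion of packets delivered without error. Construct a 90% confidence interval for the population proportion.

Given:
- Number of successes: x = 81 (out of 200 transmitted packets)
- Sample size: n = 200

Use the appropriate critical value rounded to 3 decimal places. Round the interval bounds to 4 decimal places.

Sample proportion: p̂ = 81/200 = 0.405000

Check conditions for normal approximation:
  np̂ = 81 ≥ 10 ✓
  n(1-p̂) = 119 ≥ 10 ✓

The sample is large enough, so use a z-interval (normal approximation) for the proportion.

For 90% confidence, z* = 1.645 (from standard normal table)

Standard error: SE = √(p̂(1-p̂)/n) = √(0.405000×0.595000/200) = 0.03471131

Margin of error: E = z* × SE = 1.645 × 0.03471131 = 0.057100

Z-interval: p̂ ± E = 0.405000 ± 0.057100 = (0.347900, 0.462100)

Rounded to 4 decimal places:

(0.3479, 0.4621)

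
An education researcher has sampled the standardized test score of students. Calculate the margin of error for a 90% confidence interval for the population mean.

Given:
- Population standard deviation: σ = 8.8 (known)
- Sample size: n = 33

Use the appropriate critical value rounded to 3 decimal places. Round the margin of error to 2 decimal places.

The population standard deviation σ is known, so use the z-interval margin of error formula.

For 90% confidence, z* = 1.645 (from standard normal table)

Margin of error formula for z-interval: E = z* × σ/√n

E = 1.645 × 8.8/√33
  = 1.645 × 1.531883
  = 2.5199

Rounded to 2 decimal places:

2.52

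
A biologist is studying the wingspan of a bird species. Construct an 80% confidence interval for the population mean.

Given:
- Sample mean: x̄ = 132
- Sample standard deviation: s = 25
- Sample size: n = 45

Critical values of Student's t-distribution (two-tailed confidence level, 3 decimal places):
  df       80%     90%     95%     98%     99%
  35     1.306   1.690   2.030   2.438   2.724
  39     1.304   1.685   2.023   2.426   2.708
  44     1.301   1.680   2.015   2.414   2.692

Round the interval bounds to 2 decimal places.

The population standard deviation σ is unknown (only the sample standard deviation s is given), so use a t-interval with df = n - 1 = 45 - 1 = 44.

For 80% confidence with df = 44, t* = 1.301 (from t-table)

Standard error: SE = s/√n = 25/√45 = 3.726780

Margin of error: E = t* × SE = 1.301 × 3.726780 = 4.8485

T-interval: x̄ ± E = 132 ± 4.8485 = (127.1515, 136.8485)

Rounded to 2 decimal places:

(127.15, 136.85)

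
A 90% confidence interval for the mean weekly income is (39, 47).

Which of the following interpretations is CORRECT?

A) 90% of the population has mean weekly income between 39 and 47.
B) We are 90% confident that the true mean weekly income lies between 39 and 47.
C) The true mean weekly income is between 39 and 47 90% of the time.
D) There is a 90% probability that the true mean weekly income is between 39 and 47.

A confidence interval represents our confidence in the procedure, not a probability statement about the parameter.

Key concept: If we repeated this sampling process many times and computed a 90% CI each time, about 90% of those intervals would contain the true population parameter.

For this specific interval (39, 47):
- Midpoint (point estimate): 43
- Margin of error: 4

The correct interpretation is the one stating confidence that the true parameter lies in the interval — option B.

B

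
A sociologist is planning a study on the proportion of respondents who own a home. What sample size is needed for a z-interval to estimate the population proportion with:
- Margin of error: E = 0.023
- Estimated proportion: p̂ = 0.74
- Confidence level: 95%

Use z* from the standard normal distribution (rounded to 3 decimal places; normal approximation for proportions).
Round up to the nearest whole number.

Using z* for proportion z-interval (normal approximation).

For 95% confidence, z* = 1.96 (from standard normal table)

Sample size formula for proportion z-interval: n = z*²p̂(1-p̂)/E²

n = 1.96² × 0.74 × 0.26 / 0.023²
  = 3.8416 × 0.1924 / 0.000529
  = 1397.2095

Round up to the nearest whole number: n = 1398

1398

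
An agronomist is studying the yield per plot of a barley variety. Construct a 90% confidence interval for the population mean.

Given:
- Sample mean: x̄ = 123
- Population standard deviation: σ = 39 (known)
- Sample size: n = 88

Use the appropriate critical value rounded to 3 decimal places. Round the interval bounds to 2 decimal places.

The population standard deviation σ is known, so use a z-interval (standard normal critical value).

For 90% confidence, z* = 1.645 (from standard normal table)

Standard error: SE = σ/√n = 39/√88 = 4.157414

Margin of error: E = z* × SE = 1.645 × 4.157414 = 6.8389

Z-interval: x̄ ± E = 123 ± 6.8389 = (116.1611, 129.8389)

Rounded to 2 decimal places:

(116.16, 129.84)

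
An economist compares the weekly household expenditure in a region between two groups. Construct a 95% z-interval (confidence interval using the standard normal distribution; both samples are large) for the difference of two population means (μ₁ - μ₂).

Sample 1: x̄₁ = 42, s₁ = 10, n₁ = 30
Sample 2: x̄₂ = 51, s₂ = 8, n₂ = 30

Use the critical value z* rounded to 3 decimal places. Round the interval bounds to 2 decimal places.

Both samples are large (n₁ = 30 ≥ 30, n₂ = 30 ≥ 30), so a z-interval for the difference of means applies.

Point estimate: x̄₁ - x̄₂ = 42 - 51 = -9

Standard error: SE = √(s₁²/n₁ + s₂²/n₂)
= √(10²/30 + 8²/30)
= √(3.333333 + 2.133333)
= 2.338090

For 95% confidence, z* = 1.96 (from standard normal table)
Margin of error: E = z* × SE = 1.96 × 2.338090 = 4.5827

Z-interval: (x̄₁ - x̄₂) ± E = -9 ± 4.5827 = (-13.5827, -4.4173)

Rounded to 2 decimal places:

(-13.58, -4.42)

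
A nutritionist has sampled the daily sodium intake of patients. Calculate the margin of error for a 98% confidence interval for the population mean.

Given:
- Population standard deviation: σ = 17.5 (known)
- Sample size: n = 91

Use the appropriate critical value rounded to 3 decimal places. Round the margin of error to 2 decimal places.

The population standard deviation σ is known, so use the z-interval margin of error formula.

For 98% confidence, z* = 2.326 (from standard normal table)

Margin of error formula for z-interval: E = z* × σ/√n

E = 2.326 × 17.5/√91
  = 2.326 × 1.834498
  = 4.2670

Rounded to 2 decimal places:

4.27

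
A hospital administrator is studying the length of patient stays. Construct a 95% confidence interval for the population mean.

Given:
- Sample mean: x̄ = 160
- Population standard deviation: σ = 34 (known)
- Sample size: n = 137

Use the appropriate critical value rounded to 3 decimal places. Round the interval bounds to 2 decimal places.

The population standard deviation σ is known, so use a z-interval (standard normal critical value).

For 95% confidence, z* = 1.96 (from standard normal table)

Standard error: SE = σ/√n = 34/√137 = 2.904816

Margin of error: E = z* × SE = 1.96 × 2.904816 = 5.6934

Z-interval: x̄ ± E = 160 ± 5.6934 = (154.3066, 165.6934)

Rounded to 2 decimal places:

(154.31, 165.69)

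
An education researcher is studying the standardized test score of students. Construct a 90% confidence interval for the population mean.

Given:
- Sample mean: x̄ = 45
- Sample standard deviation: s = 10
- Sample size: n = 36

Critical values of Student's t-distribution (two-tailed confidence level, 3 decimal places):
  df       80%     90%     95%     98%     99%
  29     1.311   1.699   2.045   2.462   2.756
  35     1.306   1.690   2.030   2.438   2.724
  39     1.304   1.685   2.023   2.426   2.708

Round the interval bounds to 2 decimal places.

The population standard deviation σ is unknown (only the sample standard deviation s is given), so use a t-interval with df = n - 1 = 36 - 1 = 35.

For 90% confidence with df = 35, t* = 1.690 (from t-table)

Standard error: SE = s/√n = 10/√36 = 1.666667

Margin of error: E = t* × SE = 1.690 × 1.666667 = 2.8167

T-interval: x̄ ± E = 45 ± 2.8167 = (42.1833, 47.8167)

Rounded to 2 decimal places:

(42.18, 47.82)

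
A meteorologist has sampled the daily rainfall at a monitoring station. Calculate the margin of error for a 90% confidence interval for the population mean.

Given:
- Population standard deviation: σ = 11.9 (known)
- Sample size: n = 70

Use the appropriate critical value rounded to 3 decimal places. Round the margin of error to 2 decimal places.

The population standard deviation σ is known, so use the z-interval margin of error formula.

For 90% confidence, z* = 1.645 (from standard normal table)

Margin of error formula for z-interval: E = z* × σ/√n

E = 1.645 × 11.9/√70
  = 1.645 × 1.422322
  = 2.3397

Rounded to 2 decimal places:

2.34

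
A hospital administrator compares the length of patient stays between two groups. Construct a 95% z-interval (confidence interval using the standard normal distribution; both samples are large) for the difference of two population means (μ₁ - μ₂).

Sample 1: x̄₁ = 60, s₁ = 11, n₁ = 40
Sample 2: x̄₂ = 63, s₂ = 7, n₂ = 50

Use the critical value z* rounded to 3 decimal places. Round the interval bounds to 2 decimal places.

Both samples are large (n₁ = 40 ≥ 30, n₂ = 50 ≥ 30), so a z-interval for the difference of means applies.

Point estimate: x̄₁ - x̄₂ = 60 - 63 = -3

Standard error: SE = √(s₁²/n₁ + s₂²/n₂)
= √(11²/40 + 7²/50)
= √(3.025000 + 0.980000)
= 2.001250

For 95% confidence, z* = 1.96 (from standard normal table)
Margin of error: E = z* × SE = 1.96 × 2.001250 = 3.9224

Z-interval: (x̄₁ - x̄₂) ± E = -3 ± 3.9224 = (-6.9224, 0.9224)

Rounded to 2 decimal places:

(-6.92, 0.92)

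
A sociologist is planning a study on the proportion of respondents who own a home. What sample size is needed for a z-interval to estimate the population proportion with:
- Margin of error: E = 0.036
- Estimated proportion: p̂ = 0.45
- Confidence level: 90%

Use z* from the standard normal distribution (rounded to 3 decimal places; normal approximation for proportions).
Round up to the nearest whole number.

Using z* for proportion z-interval (normal approximation).

For 90% confidence, z* = 1.645 (from standard normal table)

Sample size formula for proportion z-interval: n = z*²p̂(1-p̂)/E²

n = 1.645² × 0.45 × 0.55 / 0.036²
  = 2.706025 × 0.2475 / 0.001296
  = 516.7756

Round up to the nearest whole number: n = 517

517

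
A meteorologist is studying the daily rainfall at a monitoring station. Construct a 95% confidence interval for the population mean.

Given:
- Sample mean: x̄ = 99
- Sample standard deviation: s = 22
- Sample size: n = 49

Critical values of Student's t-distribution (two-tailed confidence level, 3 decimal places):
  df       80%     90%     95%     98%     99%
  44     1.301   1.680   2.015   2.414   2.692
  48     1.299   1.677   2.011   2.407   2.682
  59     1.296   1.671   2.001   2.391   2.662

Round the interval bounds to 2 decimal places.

The population standard deviation σ is unknown (only the sample standard deviation s is given), so use a t-interval with df = n - 1 = 49 - 1 = 48.

For 95% confidence with df = 48, t* = 2.011 (from t-table)

Standard error: SE = s/√n = 22/√49 = 3.142857

Margin of error: E = t* × SE = 2.011 × 3.142857 = 6.3203

T-interval: x̄ ± E = 99 ± 6.3203 = (92.6797, 105.3203)

Rounded to 2 decimal places:

(92.68, 105.32)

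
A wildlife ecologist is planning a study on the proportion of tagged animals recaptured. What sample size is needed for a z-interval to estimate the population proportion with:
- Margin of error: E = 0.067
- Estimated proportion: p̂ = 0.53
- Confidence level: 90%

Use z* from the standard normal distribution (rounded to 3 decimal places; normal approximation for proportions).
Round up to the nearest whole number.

Using z* for proportion z-interval (normal approximation).

For 90% confidence, z* = 1.645 (from standard normal table)

Sample size formula for proportion z-interval: n = z*²p̂(1-p̂)/E²

n = 1.645² × 0.53 × 0.47 / 0.067²
  = 2.706025 × 0.2491 / 0.004489
  = 150.1606

Round up to the nearest whole number: n = 151

151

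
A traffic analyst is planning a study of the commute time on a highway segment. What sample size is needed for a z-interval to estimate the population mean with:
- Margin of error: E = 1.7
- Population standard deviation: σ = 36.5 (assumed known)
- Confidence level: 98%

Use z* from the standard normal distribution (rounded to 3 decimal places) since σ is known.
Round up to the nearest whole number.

Using z* since population σ is known (z-interval formula).

For 98% confidence, z* = 2.326 (from standard normal table)

Sample size formula for z-interval: n = (z*σ/E)²

n = (2.326 × 36.5 / 1.7)²
  = (49.940588)²
  = 2494.0624

Round up to the nearest whole number: n = 2495

2495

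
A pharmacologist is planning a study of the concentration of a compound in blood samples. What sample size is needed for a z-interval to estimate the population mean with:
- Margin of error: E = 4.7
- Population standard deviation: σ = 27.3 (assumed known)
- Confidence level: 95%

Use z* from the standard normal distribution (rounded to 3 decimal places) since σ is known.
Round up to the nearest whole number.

Using z* since population σ is known (z-interval formula).

For 95% confidence, z* = 1.96 (from standard normal table)

Sample size formula for z-interval: n = (z*σ/E)²

n = (1.96 × 27.3 / 4.7)²
  = (11.384681)²
  = 129.6110

Round up to the nearest whole number: n = 130

130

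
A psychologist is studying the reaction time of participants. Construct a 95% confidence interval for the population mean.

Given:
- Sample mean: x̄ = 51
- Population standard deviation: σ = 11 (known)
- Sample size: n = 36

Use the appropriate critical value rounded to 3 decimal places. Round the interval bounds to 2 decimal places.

The population standard deviation σ is known, so use a z-interval (standard normal critical value).

For 95% confidence, z* = 1.96 (from standard normal table)

Standard error: SE = σ/√n = 11/√36 = 1.833333

Margin of error: E = z* × SE = 1.96 × 1.833333 = 3.5933

Z-interval: x̄ ± E = 51 ± 3.5933 = (47.4067, 54.5933)

Rounded to 2 decimal places:

(47.41, 54.59)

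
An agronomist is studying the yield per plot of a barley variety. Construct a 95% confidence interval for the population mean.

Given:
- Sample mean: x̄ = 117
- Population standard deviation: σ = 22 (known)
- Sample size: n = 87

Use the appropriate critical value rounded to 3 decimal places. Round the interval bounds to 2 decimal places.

The population standard deviation σ is known, so use a z-interval (standard normal critical value).

For 95% confidence, z* = 1.96 (from standard normal table)

Standard error: SE = σ/√n = 22/√87 = 2.358648

Margin of error: E = z* × SE = 1.96 × 2.358648 = 4.6229

Z-interval: x̄ ± E = 117 ± 4.6229 = (112.3771, 121.6229)

Rounded to 2 decimal places:

(112.38, 121.62)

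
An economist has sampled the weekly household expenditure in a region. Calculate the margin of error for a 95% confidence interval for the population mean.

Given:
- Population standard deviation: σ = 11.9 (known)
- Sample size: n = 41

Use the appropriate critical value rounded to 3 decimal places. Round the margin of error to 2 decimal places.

The population standard deviation σ is known, so use the z-interval margin of error formula.

For 95% confidence, z* = 1.96 (from standard normal table)

Margin of error formula for z-interval: E = z* × σ/√n

E = 1.96 × 11.9/√41
  = 1.96 × 1.858468
  = 3.6426

Rounded to 2 decimal places:

3.64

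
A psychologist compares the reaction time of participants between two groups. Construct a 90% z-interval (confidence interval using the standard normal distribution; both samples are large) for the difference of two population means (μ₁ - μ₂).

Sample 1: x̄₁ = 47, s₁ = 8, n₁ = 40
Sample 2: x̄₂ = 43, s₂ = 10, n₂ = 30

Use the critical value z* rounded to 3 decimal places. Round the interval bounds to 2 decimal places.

Both samples are large (n₁ = 40 ≥ 30, n₂ = 30 ≥ 30), so a z-interval for the difference of means applies.

Point estimate: x̄₁ - x̄₂ = 47 - 43 = 4

Standard error: SE = √(s₁²/n₁ + s₂²/n₂)
= √(8²/40 + 10²/30)
= √(1.600000 + 3.333333)
= 2.221111

For 90% confidence, z* = 1.645 (from standard normal table)
Margin of error: E = z* × SE = 1.645 × 2.221111 = 3.6537

Z-interval: (x̄₁ - x̄₂) ± E = 4 ± 3.6537 = (0.3463, 7.6537)

Rounded to 2 decimal places:

(0.35, 7.65)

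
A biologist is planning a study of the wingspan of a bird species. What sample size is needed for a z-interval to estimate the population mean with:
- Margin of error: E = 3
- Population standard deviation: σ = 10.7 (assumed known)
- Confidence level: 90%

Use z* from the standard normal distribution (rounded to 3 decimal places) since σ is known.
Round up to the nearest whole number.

Using z* since population σ is known (z-interval formula).

For 90% confidence, z* = 1.645 (from standard normal table)

Sample size formula for z-interval: n = (z*σ/E)²

n = (1.645 × 10.7 / 3)²
  = (5.867167)²
  = 34.4236

Round up to the nearest whole number: n = 35

35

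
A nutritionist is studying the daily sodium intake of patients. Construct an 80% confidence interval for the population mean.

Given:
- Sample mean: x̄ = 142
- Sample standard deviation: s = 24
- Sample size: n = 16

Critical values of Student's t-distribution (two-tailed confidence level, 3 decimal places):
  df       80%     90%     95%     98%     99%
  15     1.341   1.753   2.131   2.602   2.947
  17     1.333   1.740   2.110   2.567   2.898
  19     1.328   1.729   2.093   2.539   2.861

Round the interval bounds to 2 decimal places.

The population standard deviation σ is unknown (only the sample standard deviation s is given), so use a t-interval with df = n - 1 = 16 - 1 = 15.

For 80% confidence with df = 15, t* = 1.341 (from t-table)

Standard error: SE = s/√n = 24/√16 = 6.000000

Margin of error: E = t* × SE = 1.341 × 6.000000 = 8.0460

T-interval: x̄ ± E = 142 ± 8.0460 = (133.9540, 150.0460)

Rounded to 2 decimal places:

(133.95, 150.05)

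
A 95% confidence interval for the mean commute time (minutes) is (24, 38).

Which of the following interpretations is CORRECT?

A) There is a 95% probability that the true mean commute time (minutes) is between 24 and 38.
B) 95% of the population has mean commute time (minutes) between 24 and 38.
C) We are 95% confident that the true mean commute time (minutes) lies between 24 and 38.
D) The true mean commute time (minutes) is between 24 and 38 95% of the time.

A confidence interval represents our confidence in the procedure, not a probability statement about the parameter.

Key concept: If we repeated this sampling process many times and computed a 95% CI each time, about 95% of those intervals would contain the true population parameter.

For this specific interval (24, 38):
- Midpoint (point estimate): 31
- Margin of error: 7

The correct interpretation is the one stating confidence that the true parameter lies in the interval — option C.

C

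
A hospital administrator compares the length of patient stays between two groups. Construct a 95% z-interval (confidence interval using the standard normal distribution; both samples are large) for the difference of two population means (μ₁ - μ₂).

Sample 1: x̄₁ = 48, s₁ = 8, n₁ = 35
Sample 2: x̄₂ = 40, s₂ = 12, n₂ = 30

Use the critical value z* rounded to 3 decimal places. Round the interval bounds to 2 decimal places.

Both samples are large (n₁ = 35 ≥ 30, n₂ = 30 ≥ 30), so a z-interval for the difference of means applies.

Point estimate: x̄₁ - x̄₂ = 48 - 40 = 8

Standard error: SE = √(s₁²/n₁ + s₂²/n₂)
= √(8²/35 + 12²/30)
= √(1.828571 + 4.800000)
= 2.574601

For 95% confidence, z* = 1.96 (from standard normal table)
Margin of error: E = z* × SE = 1.96 × 2.574601 = 5.0462

Z-interval: (x̄₁ - x̄₂) ± E = 8 ± 5.0462 = (2.9538, 13.0462)

Rounded to 2 decimal places:

(2.95, 13.05)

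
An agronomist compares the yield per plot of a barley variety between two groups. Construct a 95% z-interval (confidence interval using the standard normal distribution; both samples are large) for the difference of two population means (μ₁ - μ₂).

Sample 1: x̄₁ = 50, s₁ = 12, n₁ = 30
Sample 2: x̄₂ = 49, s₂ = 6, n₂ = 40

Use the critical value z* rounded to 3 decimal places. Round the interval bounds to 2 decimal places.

Both samples are large (n₁ = 30 ≥ 30, n₂ = 40 ≥ 30), so a z-interval for the difference of means applies.

Point estimate: x̄₁ - x̄₂ = 50 - 49 = 1

Standard error: SE = √(s₁²/n₁ + s₂²/n₂)
= √(12²/30 + 6²/40)
= √(4.800000 + 0.900000)
= 2.387467

For 95% confidence, z* = 1.96 (from standard normal table)
Margin of error: E = z* × SE = 1.96 × 2.387467 = 4.6794

Z-interval: (x̄₁ - x̄₂) ± E = 1 ± 4.6794 = (-3.6794, 5.6794)

Rounded to 2 decimal places:

(-3.68, 5.68)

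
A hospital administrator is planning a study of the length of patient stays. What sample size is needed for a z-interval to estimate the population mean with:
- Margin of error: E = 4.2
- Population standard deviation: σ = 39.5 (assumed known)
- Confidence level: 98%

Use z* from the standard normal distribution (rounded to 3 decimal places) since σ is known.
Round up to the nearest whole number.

Using z* since population σ is known (z-interval formula).

For 98% confidence, z* = 2.326 (from standard normal table)

Sample size formula for z-interval: n = (z*σ/E)²

n = (2.326 × 39.5 / 4.2)²
  = (21.875476)²
  = 478.5365

Round up to the nearest whole number: n = 479

479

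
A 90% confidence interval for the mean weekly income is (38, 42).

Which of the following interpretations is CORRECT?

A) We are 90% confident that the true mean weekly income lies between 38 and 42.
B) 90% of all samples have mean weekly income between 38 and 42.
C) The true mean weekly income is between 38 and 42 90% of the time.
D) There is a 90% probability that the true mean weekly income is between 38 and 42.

A confidence interval represents our confidence in the procedure, not a probability statement about the parameter.

Key concept: If we repeated this sampling process many times and computed a 90% CI each time, about 90% of those intervals would contain the true population parameter.

For this specific interval (38, 42):
- Midpoint (point estimate): 40
- Margin of error: 2

The correct interpretation is the one stating confidence that the true parameter lies in the interval — option A.

A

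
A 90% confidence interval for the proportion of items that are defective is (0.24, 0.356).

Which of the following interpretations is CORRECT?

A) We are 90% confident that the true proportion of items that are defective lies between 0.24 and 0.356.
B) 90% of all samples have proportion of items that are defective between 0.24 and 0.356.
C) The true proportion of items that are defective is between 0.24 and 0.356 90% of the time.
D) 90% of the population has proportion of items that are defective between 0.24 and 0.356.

A confidence interval represents our confidence in the procedure, not a probability statement about the parameter.

Key concept: If we repeated this sampling process many times and computed a 90% CI each time, about 90% of those intervals would contain the true population parameter.

For this specific interval (0.24, 0.356):
- Midpoint (point estimate): 0.298
- Margin of error: 0.058

The correct interpretation is the one stating confidence that the true parameter lies in the interval — option A.

A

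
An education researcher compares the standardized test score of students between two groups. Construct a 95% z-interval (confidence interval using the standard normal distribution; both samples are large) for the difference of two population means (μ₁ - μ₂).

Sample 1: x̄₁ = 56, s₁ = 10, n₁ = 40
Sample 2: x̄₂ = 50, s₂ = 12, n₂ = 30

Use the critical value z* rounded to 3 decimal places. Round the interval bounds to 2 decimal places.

Both samples are large (n₁ = 40 ≥ 30, n₂ = 30 ≥ 30), so a z-interval for the difference of means applies.

Point estimate: x̄₁ - x̄₂ = 56 - 50 = 6

Standard error: SE = √(s₁²/n₁ + s₂²/n₂)
= √(10²/40 + 12²/30)
= √(2.500000 + 4.800000)
= 2.701851

For 95% confidence, z* = 1.96 (from standard normal table)
Margin of error: E = z* × SE = 1.96 × 2.701851 = 5.2956

Z-interval: (x̄₁ - x̄₂) ± E = 6 ± 5.2956 = (0.7044, 11.2956)

Rounded to 2 decimal places:

(0.70, 11.30)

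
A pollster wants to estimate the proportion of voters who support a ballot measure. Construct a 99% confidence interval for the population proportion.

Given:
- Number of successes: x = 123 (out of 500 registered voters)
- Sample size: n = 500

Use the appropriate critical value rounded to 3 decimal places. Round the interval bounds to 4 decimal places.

Sample proportion: p̂ = 123/500 = 0.246000

Check conditions for normal approximation:
  np̂ = 123 ≥ 10 ✓
  n(1-p̂) = 377 ≥ 10 ✓

The sample is large enough, so use a z-interval (normal approximation) for the proportion.

For 99% confidence, z* = 2.576 (from standard normal table)

Standard error: SE = √(p̂(1-p̂)/n) = √(0.246000×0.754000/500) = 0.01926053

Margin of error: E = z* × SE = 2.576 × 0.01926053 = 0.049615

Z-interval: p̂ ± E = 0.246000 ± 0.049615 = (0.196385, 0.295615)

Rounded to 4 decimal places:

(0.1964, 0.2956)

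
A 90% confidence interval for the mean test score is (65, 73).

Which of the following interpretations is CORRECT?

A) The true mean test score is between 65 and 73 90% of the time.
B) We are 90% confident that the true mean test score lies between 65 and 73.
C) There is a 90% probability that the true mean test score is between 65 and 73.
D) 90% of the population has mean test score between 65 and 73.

A confidence interval represents our confidence in the procedure, not a probability statement about the parameter.

Key concept: If we repeated this sampling process many times and computed a 90% CI each time, about 90% of those intervals would contain the true population parameter.

For this specific interval (65, 73):
- Midpoint (point estimate): 69
- Margin of error: 4

The correct interpretation is the one stating confidence that the true parameter lies in the interval — option B.

B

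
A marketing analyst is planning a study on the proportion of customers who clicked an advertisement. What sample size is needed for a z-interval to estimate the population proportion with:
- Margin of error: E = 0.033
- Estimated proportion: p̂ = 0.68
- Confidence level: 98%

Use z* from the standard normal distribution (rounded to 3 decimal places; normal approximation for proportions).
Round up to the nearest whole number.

Using z* for proportion z-interval (normal approximation).

For 98% confidence, z* = 2.326 (from standard normal table)

Sample size formula for proportion z-interval: n = z*²p̂(1-p̂)/E²

n = 2.326² × 0.68 × 0.32 / 0.033²
  = 5.410276 × 0.2176 / 0.001089
  = 1081.0616

Round up to the nearest whole number: n = 1082

1082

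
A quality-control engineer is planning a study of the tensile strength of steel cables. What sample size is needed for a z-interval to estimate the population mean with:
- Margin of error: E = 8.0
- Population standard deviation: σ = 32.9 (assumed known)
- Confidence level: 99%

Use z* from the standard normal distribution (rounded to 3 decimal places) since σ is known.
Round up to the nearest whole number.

Using z* since population σ is known (z-interval formula).

For 99% confidence, z* = 2.576 (from standard normal table)

Sample size formula for z-interval: n = (z*σ/E)²

n = (2.576 × 32.9 / 8.0)²
  = (10.593800)²
  = 112.2286

Round up to the nearest whole number: n = 113

113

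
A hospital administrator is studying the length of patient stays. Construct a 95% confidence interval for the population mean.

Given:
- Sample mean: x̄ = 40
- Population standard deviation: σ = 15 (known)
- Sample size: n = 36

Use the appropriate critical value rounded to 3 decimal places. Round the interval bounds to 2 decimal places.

The population standard deviation σ is known, so use a z-interval (standard normal critical value).

For 95% confidence, z* = 1.96 (from standard normal table)

Standard error: SE = σ/√n = 15/√36 = 2.500000

Margin of error: E = z* × SE = 1.96 × 2.500000 = 4.9000

Z-interval: x̄ ± E = 40 ± 4.9000 = (35.1000, 44.9000)

Rounded to 2 decimal places:

(35.10, 44.90)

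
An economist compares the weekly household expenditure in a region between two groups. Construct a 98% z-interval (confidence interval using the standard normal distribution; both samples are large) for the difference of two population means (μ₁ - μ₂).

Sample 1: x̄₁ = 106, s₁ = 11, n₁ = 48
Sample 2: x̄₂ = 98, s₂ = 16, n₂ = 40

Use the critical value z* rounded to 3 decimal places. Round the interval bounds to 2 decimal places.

Both samples are large (n₁ = 48 ≥ 30, n₂ = 40 ≥ 30), so a z-interval for the difference of means applies.

Point estimate: x̄₁ - x̄₂ = 106 - 98 = 8

Standard error: SE = √(s₁²/n₁ + s₂²/n₂)
= √(11²/48 + 16²/40)
= √(2.520833 + 6.400000)
= 2.986776

For 98% confidence, z* = 2.326 (from standard normal table)
Margin of error: E = z* × SE = 2.326 × 2.986776 = 6.9472

Z-interval: (x̄₁ - x̄₂) ± E = 8 ± 6.9472 = (1.0528, 14.9472)

Rounded to 2 decimal places:

(1.05, 14.95)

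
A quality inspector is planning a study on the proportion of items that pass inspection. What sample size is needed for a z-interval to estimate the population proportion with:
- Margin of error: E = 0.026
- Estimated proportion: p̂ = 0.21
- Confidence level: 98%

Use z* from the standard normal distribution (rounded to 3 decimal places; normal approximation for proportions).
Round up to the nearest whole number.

Using z* for proportion z-interval (normal approximation).

For 98% confidence, z* = 2.326 (from standard normal table)

Sample size formula for proportion z-interval: n = z*²p̂(1-p̂)/E²

n = 2.326² × 0.21 × 0.79 / 0.026²
  = 5.410276 × 0.1659 / 0.000676
  = 1327.7586

Round up to the nearest whole number: n = 1328

1328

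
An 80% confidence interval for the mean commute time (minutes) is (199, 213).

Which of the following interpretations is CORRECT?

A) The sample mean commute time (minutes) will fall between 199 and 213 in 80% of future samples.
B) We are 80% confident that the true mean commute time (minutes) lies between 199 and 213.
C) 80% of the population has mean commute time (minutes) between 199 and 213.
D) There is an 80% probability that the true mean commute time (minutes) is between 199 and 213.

A confidence interval represents our confidence in the procedure, not a probability statement about the parameter.

Key concept: If we repeated this sampling process many times and computed an 80% CI each time, about 80% of those intervals would contain the true population parameter.

For this specific interval (199, 213):
- Midpoint (point estimate): 206
- Margin of error: 7

The correct interpretation is the one stating confidence that the true parameter lies in the interval — option B.

B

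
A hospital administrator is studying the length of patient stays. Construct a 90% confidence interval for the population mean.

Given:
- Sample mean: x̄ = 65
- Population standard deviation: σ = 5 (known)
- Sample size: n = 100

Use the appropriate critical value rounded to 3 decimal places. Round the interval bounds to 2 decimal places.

The population standard deviation σ is known, so use a z-interval (standard normal critical value).

For 90% confidence, z* = 1.645 (from standard normal table)

Standard error: SE = σ/√n = 5/√100 = 0.500000

Margin of error: E = z* × SE = 1.645 × 0.500000 = 0.8225

Z-interval: x̄ ± E = 65 ± 0.8225 = (64.1775, 65.8225)

Rounded to 2 decimal places:

(64.18, 65.82)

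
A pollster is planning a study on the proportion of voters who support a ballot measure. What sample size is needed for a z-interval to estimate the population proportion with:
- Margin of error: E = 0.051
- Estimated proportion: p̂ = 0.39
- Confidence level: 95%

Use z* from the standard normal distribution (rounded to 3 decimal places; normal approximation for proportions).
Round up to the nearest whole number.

Using z* for proportion z-interval (normal approximation).

For 95% confidence, z* = 1.96 (from standard normal table)

Sample size formula for proportion z-interval: n = z*²p̂(1-p̂)/E²

n = 1.96² × 0.39 × 0.61 / 0.051²
  = 3.8416 × 0.2379 / 0.002601
  = 351.3713

Round up to the nearest whole number: n = 352

352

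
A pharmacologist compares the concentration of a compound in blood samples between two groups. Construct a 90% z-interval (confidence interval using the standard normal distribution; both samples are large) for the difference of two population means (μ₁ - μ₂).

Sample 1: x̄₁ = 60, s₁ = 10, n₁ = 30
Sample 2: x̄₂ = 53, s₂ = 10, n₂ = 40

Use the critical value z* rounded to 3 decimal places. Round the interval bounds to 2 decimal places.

Both samples are large (n₁ = 30 ≥ 30, n₂ = 40 ≥ 30), so a z-interval for the difference of means applies.

Point estimate: x̄₁ - x̄₂ = 60 - 53 = 7

Standard error: SE = √(s₁²/n₁ + s₂²/n₂)
= √(10²/30 + 10²/40)
= √(3.333333 + 2.500000)
= 2.415229

For 90% confidence, z* = 1.645 (from standard normal table)
Margin of error: E = z* × SE = 1.645 × 2.415229 = 3.9731

Z-interval: (x̄₁ - x̄₂) ± E = 7 ± 3.9731 = (3.0269, 10.9731)

Rounded to 2 decimal places:

(3.03, 10.97)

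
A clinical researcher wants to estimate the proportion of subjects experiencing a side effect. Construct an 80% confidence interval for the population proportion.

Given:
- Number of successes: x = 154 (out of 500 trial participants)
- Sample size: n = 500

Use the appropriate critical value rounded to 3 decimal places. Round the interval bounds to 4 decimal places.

Sample proportion: p̂ = 154/500 = 0.308000

Check conditions for normal approximation:
  np̂ = 154 ≥ 10 ✓
  n(1-p̂) = 346 ≥ 10 ✓

The sample is large enough, so use a z-interval (normal approximation) for the proportion.

For 80% confidence, z* = 1.282 (from standard normal table)

Standard error: SE = √(p̂(1-p̂)/n) = √(0.308000×0.692000/500) = 0.02064636

Margin of error: E = z* × SE = 1.282 × 0.02064636 = 0.026469

Z-interval: p̂ ± E = 0.308000 ± 0.026469 = (0.281531, 0.334469)

Rounded to 4 decimal places:

(0.2815, 0.3345)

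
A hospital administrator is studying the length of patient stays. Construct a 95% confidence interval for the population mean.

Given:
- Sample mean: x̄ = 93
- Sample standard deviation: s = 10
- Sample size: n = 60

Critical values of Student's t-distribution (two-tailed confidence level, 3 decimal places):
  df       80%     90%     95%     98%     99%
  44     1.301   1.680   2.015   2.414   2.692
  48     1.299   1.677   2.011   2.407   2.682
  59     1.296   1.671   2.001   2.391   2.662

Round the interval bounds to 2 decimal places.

The population standard deviation σ is unknown (only the sample standard deviation s is given), so use a t-interval with df = n - 1 = 60 - 1 = 59.

For 95% confidence with df = 59, t* = 2.001 (from t-table)

Standard error: SE = s/√n = 10/√60 = 1.290994

Margin of error: E = t* × SE = 2.001 × 1.290994 = 2.5833

T-interval: x̄ ± E = 93 ± 2.5833 = (90.4167, 95.5833)

Rounded to 2 decimal places:

(90.42, 95.58)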